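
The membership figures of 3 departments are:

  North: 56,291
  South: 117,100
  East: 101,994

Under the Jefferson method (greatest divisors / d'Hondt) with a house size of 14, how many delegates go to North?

Standard divisor 275385/14 ≈ 19670.357; standard quotas: North 2.862, South 5.953, East 5.185.
Rounding down gives 2, 5, 5 = 12 seats, so the divisor must be adjusted.
With modified divisor 17900: modified quotas North 3.145, South 6.542, East 5.698.
Rounding down: North 3, South 6, East 5 (total 14).
North receives 3.

3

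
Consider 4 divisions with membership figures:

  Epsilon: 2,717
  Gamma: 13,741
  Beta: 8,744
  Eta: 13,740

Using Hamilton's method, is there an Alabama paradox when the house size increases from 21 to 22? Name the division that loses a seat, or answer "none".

Epsilon

At 21 seats: Epsilon 2, Gamma 7, Beta 5, Eta 7.
At 22 seats: Epsilon 1, Gamma 8, Beta 5, Eta 8.
Epsilon drops from 2 to 1.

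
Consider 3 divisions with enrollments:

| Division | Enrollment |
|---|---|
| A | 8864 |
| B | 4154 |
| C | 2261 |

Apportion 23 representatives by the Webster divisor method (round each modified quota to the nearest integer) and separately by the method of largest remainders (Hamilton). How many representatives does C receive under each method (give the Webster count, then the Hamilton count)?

3 and 4

Webster: A 14, B 6, C 3.
Hamilton: A 13, B 6, C 4.
C gets 3 under Webster and 4 under Hamilton.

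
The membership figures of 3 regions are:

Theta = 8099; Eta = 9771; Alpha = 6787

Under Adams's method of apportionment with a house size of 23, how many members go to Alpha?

6

Standard divisor 24657/23 ≈ 1072.043; standard quotas: Theta 7.555, Eta 9.114, Alpha 6.331.
Rounding up gives 8, 10, 7 = 25 seats, so the divisor must be adjusted.
With modified divisor 1140: modified quotas Theta 7.104, Eta 8.571, Alpha 5.954.
Rounding up: Theta 8, Eta 9, Alpha 6 (total 23).
Alpha receives 6.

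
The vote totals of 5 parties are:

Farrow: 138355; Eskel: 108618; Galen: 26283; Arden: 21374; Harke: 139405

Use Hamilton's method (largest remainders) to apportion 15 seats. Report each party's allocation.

Standard divisor: 434035 ÷ 15 ≈ 28935.667.
Standard quotas: Farrow 4.7815, Eskel 3.7538, Galen 0.9083, Arden 0.7387, Harke 4.8178.
Lower quotas: Farrow 4, Eskel 3, Galen 0, Arden 0, Harke 4 (sum 11, leaving 4 seats).
Remainders in descending order: Galen 0.9083, Harke 0.8178, Farrow 0.7815, Eskel 0.7538, Arden 0.7387.
Largest remainders: Galen, Harke, Farrow, Eskel receive the extra seats.

Farrow: 5, Eskel: 4, Galen: 1, Arden: 0, Harke: 5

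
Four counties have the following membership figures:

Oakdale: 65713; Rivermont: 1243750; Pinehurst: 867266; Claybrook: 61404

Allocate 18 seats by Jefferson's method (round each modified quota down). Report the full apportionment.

Oakdale 0, Rivermont 11, Pinehurst 7, Claybrook 0

Standard divisor 2238133/18 ≈ 124340.722; standard quotas: Oakdale 0.528, Rivermont 10.003, Pinehurst 6.975, Claybrook 0.494.
Rounding down gives 0, 10, 6, 0 = 16 seats, so the divisor must be adjusted.
With modified divisor 110700: modified quotas Oakdale 0.594, Rivermont 11.235, Pinehurst 7.834, Claybrook 0.555.
Rounding down: Oakdale 0, Rivermont 11, Pinehurst 7, Claybrook 0 (total 18).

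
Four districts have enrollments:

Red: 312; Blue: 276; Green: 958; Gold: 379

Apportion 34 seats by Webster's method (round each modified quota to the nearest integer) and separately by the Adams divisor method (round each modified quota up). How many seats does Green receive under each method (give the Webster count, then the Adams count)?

Webster: Red 5, Blue 5, Green 17, Gold 7.
Adams: Red 6, Blue 5, Green 16, Gold 7.
Green gets 17 under Webster and 16 under Adams.

17 and 16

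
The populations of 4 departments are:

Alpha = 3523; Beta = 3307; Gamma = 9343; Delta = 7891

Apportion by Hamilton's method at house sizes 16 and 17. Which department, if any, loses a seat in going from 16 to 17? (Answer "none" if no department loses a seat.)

At 16 seats: Alpha 3, Beta 2, Gamma 6, Delta 5.
At 17 seats: Alpha 2, Beta 2, Gamma 7, Delta 6.
Alpha drops from 3 to 2.

Alpha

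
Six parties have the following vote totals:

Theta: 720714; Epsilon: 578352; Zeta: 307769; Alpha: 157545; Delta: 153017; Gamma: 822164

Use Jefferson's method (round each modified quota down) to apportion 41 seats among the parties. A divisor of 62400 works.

With modified divisor 62400: modified quotas Theta 11.550, Epsilon 9.268, Zeta 4.932, Alpha 2.525, Delta 2.452, Gamma 13.176.
Rounding down: Theta 11, Epsilon 9, Zeta 4, Alpha 2, Delta 2, Gamma 13 (total 41).

Theta=11; Epsilon=9; Zeta=4; Alpha=2; Delta=2; Gamma=13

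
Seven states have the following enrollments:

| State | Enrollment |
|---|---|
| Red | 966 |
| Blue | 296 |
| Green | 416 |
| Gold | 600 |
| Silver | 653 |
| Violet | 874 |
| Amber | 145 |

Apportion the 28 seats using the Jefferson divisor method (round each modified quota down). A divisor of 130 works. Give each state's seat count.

Red 7, Blue 2, Green 3, Gold 4, Silver 5, Violet 6, Amber 1

With modified divisor 130: modified quotas Red 7.431, Blue 2.277, Green 3.200, Gold 4.615, Silver 5.023, Violet 6.723, Amber 1.115.
Rounding down: Red 7, Blue 2, Green 3, Gold 4, Silver 5, Violet 6, Amber 1 (total 28).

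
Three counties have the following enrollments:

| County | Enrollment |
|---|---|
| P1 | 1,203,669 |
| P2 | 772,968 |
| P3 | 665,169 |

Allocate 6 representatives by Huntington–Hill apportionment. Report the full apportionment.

P1 3, P2 2, P3 1

With divisor 480871: modified quotas P1 2.503, P2 1.607, P3 1.383.
Geometric-mean thresholds: P1 √(2·3)=2.449, P2 √(1·2)=1.414, P3 √(1·2)=1.414.
Each quota rounded against its threshold gives P1 3, P2 2, P3 1 (total 6).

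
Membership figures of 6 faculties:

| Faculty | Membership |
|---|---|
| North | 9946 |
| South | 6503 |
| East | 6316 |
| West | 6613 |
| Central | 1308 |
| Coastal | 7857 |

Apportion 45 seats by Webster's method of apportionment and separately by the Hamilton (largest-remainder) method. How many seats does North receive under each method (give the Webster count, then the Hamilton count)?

Webster: North 11, South 8, East 7, West 8, Central 2, Coastal 9.
Hamilton: North 12, South 8, East 7, West 8, Central 1, Coastal 9.
North gets 11 under Webster and 12 under Hamilton.

11 and 12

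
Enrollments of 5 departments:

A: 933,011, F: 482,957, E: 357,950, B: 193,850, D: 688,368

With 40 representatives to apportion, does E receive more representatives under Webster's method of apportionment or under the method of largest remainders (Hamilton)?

Webster: A 14, F 7, E 5, B 3, D 11.
Hamilton: A 14, F 7, E 6, B 3, D 10.
E gets 5 under Webster and 6 under Hamilton.

Hamilton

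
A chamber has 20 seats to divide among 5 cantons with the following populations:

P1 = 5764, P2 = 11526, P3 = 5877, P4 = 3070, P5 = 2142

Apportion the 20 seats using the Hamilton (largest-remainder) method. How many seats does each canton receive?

P1: 4, P2: 8, P3: 4, P4: 2, P5: 2

The standard divisor is 28379/20 ≈ 1418.95.
Standard quotas: P1 4.0622, P2 8.1229, P3 4.1418, P4 2.1636, P5 1.5096.
Lower quotas: P1 4, P2 8, P3 4, P4 2, P5 1 (sum 19, leaving 1 seat).
Remainders in descending order: P5 0.5096, P4 0.1636, P3 0.1418, P2 0.1229, P1 0.0622.
The surplus seat goes to P5.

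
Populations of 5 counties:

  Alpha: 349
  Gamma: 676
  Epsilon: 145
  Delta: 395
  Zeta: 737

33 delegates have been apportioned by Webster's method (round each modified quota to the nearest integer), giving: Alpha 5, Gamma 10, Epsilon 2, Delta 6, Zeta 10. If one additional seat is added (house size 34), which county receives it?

Zeta

Priority for the next seat is population ÷ (current seats + 0.5).
Priorities: Alpha 63.455, Gamma 64.381, Epsilon 58.000, Delta 60.769, Zeta 70.190.
Highest priority: Zeta.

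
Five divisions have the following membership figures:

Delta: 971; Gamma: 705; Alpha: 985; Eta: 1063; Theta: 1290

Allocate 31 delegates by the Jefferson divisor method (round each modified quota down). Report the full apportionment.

Delta 6, Gamma 4, Alpha 6, Eta 7, Theta 8

Standard divisor 5014/31 ≈ 161.742; standard quotas: Delta 6.003, Gamma 4.359, Alpha 6.090, Eta 6.572, Theta 7.976.
Rounding down gives 6, 4, 6, 6, 7 = 29 seats, so the divisor must be adjusted.
With modified divisor 150: modified quotas Delta 6.473, Gamma 4.700, Alpha 6.567, Eta 7.087, Theta 8.600.
Rounding down: Delta 6, Gamma 4, Alpha 6, Eta 7, Theta 8 (total 31).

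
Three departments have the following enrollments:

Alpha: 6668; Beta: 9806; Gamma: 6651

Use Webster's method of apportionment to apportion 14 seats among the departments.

Alpha=4, Beta=6, Gamma=4

Standard divisor 23125/14 ≈ 1651.786; standard quotas: Alpha 4.037, Beta 5.937, Gamma 4.027.
Rounding to the nearest integer gives Alpha 4, Beta 6, Gamma 4 — total 14, matching the house size, so no adjustment is needed.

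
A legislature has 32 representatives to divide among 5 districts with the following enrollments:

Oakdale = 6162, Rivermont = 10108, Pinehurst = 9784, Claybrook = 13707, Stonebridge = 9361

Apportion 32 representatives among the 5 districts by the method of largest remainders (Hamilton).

Standard divisor: 49122 ÷ 32 ≈ 1535.062.
Standard quotas: Oakdale 4.0142, Rivermont 6.5847, Pinehurst 6.3737, Claybrook 8.9293, Stonebridge 6.0981.
Lower quotas: Oakdale 4, Rivermont 6, Pinehurst 6, Claybrook 8, Stonebridge 6 (sum 30, leaving 2 seats).
Remainders in descending order: Claybrook 0.9293, Rivermont 0.5847, Pinehurst 0.3737, Stonebridge 0.0981, Oakdale 0.0142.
The surplus seats go to Claybrook, Rivermont.

Oakdale 4, Rivermont 7, Pinehurst 6, Claybrook 9, Stonebridge 6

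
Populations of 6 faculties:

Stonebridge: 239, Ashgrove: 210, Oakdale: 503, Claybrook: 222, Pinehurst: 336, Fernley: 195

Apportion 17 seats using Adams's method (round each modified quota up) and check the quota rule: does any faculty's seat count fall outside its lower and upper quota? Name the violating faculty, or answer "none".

Standard quotas: Stonebridge 2.383, Ashgrove 2.094, Oakdale 5.015, Claybrook 2.213, Pinehurst 3.350, Fernley 1.944.
Adams allocation: Stonebridge 3, Ashgrove 2, Oakdale 5, Claybrook 2, Pinehurst 3, Fernley 2.
Every allocation lies between the lower and upper quota.

none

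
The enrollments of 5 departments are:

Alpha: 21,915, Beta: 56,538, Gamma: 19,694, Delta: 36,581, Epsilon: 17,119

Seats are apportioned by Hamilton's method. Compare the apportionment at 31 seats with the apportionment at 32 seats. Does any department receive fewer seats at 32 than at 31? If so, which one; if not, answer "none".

At 31 seats: Alpha 4, Beta 12, Gamma 4, Delta 7, Epsilon 4.
At 32 seats: Alpha 5, Beta 12, Gamma 4, Delta 8, Epsilon 3.
Epsilon drops from 4 to 3.

Epsilon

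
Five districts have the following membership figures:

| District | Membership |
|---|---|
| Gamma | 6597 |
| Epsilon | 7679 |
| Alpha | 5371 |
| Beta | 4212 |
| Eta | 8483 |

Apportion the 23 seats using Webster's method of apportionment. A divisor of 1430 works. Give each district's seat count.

Gamma: 5; Epsilon: 5; Alpha: 4; Beta: 3; Eta: 6

With modified divisor 1430: modified quotas Gamma 4.613, Epsilon 5.370, Alpha 3.756, Beta 2.945, Eta 5.932.
Rounding to the nearest integer: Gamma 5, Epsilon 5, Alpha 4, Beta 3, Eta 6 (total 23).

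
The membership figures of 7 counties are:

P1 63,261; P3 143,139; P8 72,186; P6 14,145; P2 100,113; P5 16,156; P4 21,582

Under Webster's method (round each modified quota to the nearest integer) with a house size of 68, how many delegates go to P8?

Standard divisor 430582/68 ≈ 6332.088; standard quotas: P1 9.991, P3 22.605, P8 11.400, P6 2.234, P2 15.810, P5 2.551, P4 3.408.
Rounding to the nearest integer gives P1 10, P3 23, P8 11, P6 2, P2 16, P5 3, P4 3 — total 68, matching the house size, so no adjustment is needed.
P8 receives 11.

11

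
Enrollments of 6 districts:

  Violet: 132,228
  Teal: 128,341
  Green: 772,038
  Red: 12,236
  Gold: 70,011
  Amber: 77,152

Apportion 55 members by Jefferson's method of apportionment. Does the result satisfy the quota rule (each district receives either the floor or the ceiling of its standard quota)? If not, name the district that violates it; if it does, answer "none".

Green

Standard quotas: Violet 6.101, Teal 5.922, Green 35.622, Red 0.565, Gold 3.230, Amber 3.560.
Jefferson allocation: Violet 6, Teal 6, Green 37, Red 0, Gold 3, Amber 3.
Green has quota 35.622 (lower 35, upper 36) but receives 37 — outside the quota interval.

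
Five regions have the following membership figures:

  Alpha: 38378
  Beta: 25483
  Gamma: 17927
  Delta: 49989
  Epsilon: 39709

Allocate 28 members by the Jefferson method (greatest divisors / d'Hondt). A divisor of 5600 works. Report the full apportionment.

With modified divisor 5600: modified quotas Alpha 6.853, Beta 4.551, Gamma 3.201, Delta 8.927, Epsilon 7.091.
Rounding down: Alpha 6, Beta 4, Gamma 3, Delta 8, Epsilon 7 (total 28).

Alpha=6, Beta=4, Gamma=3, Delta=8, Epsilon=7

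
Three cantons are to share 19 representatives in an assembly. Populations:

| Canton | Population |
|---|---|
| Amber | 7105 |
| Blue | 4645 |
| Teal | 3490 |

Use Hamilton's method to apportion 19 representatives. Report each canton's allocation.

Amber=9, Blue=6, Teal=4

Standard divisor: 15240 ÷ 19 ≈ 802.105.
Standard quotas: Amber 8.8579, Blue 5.7910, Teal 4.3510.
Lower quotas: Amber 8, Blue 5, Teal 4 (sum 17, leaving 2 seats).
Remainders in descending order: Amber 0.8579, Blue 0.7910, Teal 0.3510.
The surplus seats go to Amber, Blue.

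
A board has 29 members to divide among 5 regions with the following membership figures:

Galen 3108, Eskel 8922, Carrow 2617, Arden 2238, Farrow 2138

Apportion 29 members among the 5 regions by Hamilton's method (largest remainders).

Galen 5, Eskel 14, Carrow 4, Arden 3, Farrow 3

The standard divisor is 19023/29 ≈ 655.966.
Standard quotas: Galen 4.7381, Eskel 13.6013, Carrow 3.9895, Arden 3.4118, Farrow 3.2593.
Lower quotas: Galen 4, Eskel 13, Carrow 3, Arden 3, Farrow 3 (sum 26, leaving 3 seats).
Remainders in descending order: Carrow 0.9895, Galen 0.7381, Eskel 0.6013, Arden 0.4118, Farrow 0.2593.
Largest remainders: Carrow, Galen, Eskel receive the extra seats.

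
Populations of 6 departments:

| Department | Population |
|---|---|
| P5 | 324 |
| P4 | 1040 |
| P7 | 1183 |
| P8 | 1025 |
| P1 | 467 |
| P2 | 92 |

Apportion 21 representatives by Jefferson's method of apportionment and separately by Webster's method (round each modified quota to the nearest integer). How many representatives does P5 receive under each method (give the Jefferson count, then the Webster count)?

1 and 2

Jefferson: P5 1, P4 6, P7 6, P8 6, P1 2, P2 0.
Webster: P5 2, P4 6, P7 6, P8 5, P1 2, P2 0.
P5 gets 1 under Jefferson and 2 under Webster.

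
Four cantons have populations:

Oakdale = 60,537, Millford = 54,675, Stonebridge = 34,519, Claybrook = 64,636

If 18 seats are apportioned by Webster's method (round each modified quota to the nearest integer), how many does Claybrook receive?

5

Standard divisor 214367/18 ≈ 11909.278; standard quotas: Oakdale 5.083, Millford 4.591, Stonebridge 2.898, Claybrook 5.427.
Rounding to the nearest integer gives Oakdale 5, Millford 5, Stonebridge 3, Claybrook 5 — total 18, matching the house size, so no adjustment is needed.
Claybrook receives 5.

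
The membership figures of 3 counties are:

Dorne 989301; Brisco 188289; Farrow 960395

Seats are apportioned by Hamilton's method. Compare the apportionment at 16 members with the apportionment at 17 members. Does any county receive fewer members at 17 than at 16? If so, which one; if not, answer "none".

Brisco

At 16 seats: Dorne 7, Brisco 2, Farrow 7.
At 17 seats: Dorne 8, Brisco 1, Farrow 8.
Brisco drops from 2 to 1.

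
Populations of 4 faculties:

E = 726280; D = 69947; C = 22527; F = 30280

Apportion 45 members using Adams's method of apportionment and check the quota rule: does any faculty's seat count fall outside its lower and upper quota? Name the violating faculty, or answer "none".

Standard quotas: E 38.494, D 3.707, C 1.194, F 1.605.
Adams allocation: E 37, D 4, C 2, F 2.
E has quota 38.494 (lower 38, upper 39) but receives 37 — outside the quota interval.

E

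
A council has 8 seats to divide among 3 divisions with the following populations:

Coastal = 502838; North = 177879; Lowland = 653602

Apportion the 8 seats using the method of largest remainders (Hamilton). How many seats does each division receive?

Coastal: 3; North: 1; Lowland: 4

The standard divisor is 1334319/8 ≈ 166789.875.
Standard quotas: Coastal 3.0148, North 1.0665, Lowland 3.9187.
Lower quotas: Coastal 3, North 1, Lowland 3 (sum 7, leaving 1 seat).
Remainders in descending order: Lowland 0.9187, North 0.0665, Coastal 0.0148.
The surplus seat goes to Lowland.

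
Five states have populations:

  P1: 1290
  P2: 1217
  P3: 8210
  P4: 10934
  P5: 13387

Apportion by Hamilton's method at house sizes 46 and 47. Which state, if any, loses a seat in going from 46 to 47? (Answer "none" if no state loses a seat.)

P2

At 46 seats: P1 2, P2 2, P3 11, P4 14, P5 17.
At 47 seats: P1 2, P2 1, P3 11, P4 15, P5 18.
P2 drops from 2 to 1.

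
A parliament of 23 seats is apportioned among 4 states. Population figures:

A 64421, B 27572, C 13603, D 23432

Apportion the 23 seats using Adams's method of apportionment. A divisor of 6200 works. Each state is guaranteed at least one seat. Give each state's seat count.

A=11, B=5, C=3, D=4

With modified divisor 6200: modified quotas A 10.390, B 4.447, C 2.194, D 3.779.
Rounding up: A 11, B 5, C 3, D 4 (total 23).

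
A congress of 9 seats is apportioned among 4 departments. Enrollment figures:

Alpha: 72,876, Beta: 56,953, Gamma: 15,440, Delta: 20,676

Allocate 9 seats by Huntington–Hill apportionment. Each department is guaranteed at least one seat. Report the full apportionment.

Alpha: 4; Beta: 3; Gamma: 1; Delta: 1

With divisor 18739: modified quotas Alpha 3.889, Beta 3.039, Gamma 0.824, Delta 1.103.
Geometric-mean thresholds: Alpha √(3·4)=3.464, Beta √(3·4)=3.464, Gamma (min 1), Delta √(1·2)=1.414.
Each quota rounded against its threshold gives Alpha 4, Beta 3, Gamma 1, Delta 1 (total 9).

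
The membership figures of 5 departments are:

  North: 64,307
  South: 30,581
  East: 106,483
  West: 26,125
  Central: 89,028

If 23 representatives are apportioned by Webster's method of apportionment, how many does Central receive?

6

Standard divisor 316524/23 ≈ 13761.913; standard quotas: North 4.673, South 2.222, East 7.738, West 1.898, Central 6.469.
Rounding to the nearest integer gives North 5, South 2, East 8, West 2, Central 6 — total 23, matching the house size, so no adjustment is needed.
Central receives 6.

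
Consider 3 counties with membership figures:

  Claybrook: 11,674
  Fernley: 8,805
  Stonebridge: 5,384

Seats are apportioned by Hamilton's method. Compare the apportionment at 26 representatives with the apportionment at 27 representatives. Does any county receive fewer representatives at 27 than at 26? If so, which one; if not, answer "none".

At 26 seats: Claybrook 12, Fernley 9, Stonebridge 5.
At 27 seats: Claybrook 12, Fernley 9, Stonebridge 6.
No county's allocation decreased.

none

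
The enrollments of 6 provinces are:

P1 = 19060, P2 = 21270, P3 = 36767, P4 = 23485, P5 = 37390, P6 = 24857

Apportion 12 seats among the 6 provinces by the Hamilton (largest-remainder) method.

The standard divisor is 162829/12 ≈ 13569.083.
Standard quotas: P1 1.4047, P2 1.5675, P3 2.7096, P4 1.7308, P5 2.7555, P6 1.8319.
Lower quotas: P1 1, P2 1, P3 2, P4 1, P5 2, P6 1 (sum 8, leaving 4 seats).
Remainders in descending order: P6 0.8319, P5 0.7555, P4 0.7308, P3 0.7096, P2 0.5675, P1 0.4047.
The surplus seats go to P6, P5, P4, P3.

P1: 1, P2: 1, P3: 3, P4: 2, P5: 3, P6: 2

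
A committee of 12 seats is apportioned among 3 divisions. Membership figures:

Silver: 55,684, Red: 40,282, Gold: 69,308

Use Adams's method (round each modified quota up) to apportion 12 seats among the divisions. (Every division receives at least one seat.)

Silver 4, Red 3, Gold 5

Standard divisor 165274/12 ≈ 13772.833; standard quotas: Silver 4.043, Red 2.925, Gold 5.032.
Rounding up gives 5, 3, 6 = 14 seats, so the divisor must be adjusted.
With modified divisor 15600: modified quotas Silver 3.569, Red 2.582, Gold 4.443.
Rounding up: Silver 4, Red 3, Gold 5 (total 12).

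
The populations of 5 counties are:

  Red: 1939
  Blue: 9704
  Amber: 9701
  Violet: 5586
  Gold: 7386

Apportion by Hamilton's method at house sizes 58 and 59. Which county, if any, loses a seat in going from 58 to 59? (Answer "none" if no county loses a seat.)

At 58 seats: Red 3, Blue 16, Amber 16, Violet 10, Gold 13.
At 59 seats: Red 3, Blue 17, Amber 17, Violet 9, Gold 13.
Violet drops from 10 to 9.

Violet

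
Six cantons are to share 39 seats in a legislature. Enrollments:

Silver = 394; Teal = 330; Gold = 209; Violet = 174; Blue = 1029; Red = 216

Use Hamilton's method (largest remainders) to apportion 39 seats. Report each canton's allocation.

Standard divisor: 2352 ÷ 39 ≈ 60.308.
Standard quotas: Silver 6.533, Teal 5.472, Gold 3.466, Violet 2.885, Blue 17.062, Red 3.582.
Lower quotas: Silver 6, Teal 5, Gold 3, Violet 2, Blue 17, Red 3 (sum 36, leaving 3 seats).
Remainders in descending order: Violet 0.885, Red 0.582, Silver 0.533, Teal 0.472, Gold 0.466, Blue 0.062.
Largest remainders: Violet, Red, Silver receive the extra seats.

Silver: 7; Teal: 5; Gold: 3; Violet: 3; Blue: 17; Red: 4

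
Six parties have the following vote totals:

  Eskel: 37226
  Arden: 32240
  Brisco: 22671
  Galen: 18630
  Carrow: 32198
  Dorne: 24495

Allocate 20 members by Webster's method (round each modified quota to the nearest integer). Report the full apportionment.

Standard divisor 167460/20 ≈ 8373; standard quotas: Eskel 4.446, Arden 3.850, Brisco 2.708, Galen 2.225, Carrow 3.845, Dorne 2.925.
Rounding to the nearest integer gives Eskel 4, Arden 4, Brisco 3, Galen 2, Carrow 4, Dorne 3 — total 20, matching the house size, so no adjustment is needed.

Eskel 4, Arden 4, Brisco 3, Galen 2, Carrow 4, Dorne 3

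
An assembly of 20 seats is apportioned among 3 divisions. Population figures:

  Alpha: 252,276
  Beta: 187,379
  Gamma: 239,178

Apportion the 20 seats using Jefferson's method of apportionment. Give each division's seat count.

Alpha 8, Beta 5, Gamma 7

Standard divisor 678833/20 ≈ 33941.65; standard quotas: Alpha 7.433, Beta 5.521, Gamma 7.047.
Rounding down gives 7, 5, 7 = 19 seats, so the divisor must be adjusted.
With modified divisor 31400: modified quotas Alpha 8.034, Beta 5.967, Gamma 7.617.
Rounding down: Alpha 8, Beta 5, Gamma 7 (total 20).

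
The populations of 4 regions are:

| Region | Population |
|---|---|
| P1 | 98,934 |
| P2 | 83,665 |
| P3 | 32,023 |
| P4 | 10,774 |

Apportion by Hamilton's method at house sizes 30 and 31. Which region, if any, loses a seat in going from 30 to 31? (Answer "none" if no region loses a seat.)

At 30 seats: P1 13, P2 11, P3 4, P4 2.
At 31 seats: P1 14, P2 12, P3 4, P4 1.
P4 drops from 2 to 1.

P4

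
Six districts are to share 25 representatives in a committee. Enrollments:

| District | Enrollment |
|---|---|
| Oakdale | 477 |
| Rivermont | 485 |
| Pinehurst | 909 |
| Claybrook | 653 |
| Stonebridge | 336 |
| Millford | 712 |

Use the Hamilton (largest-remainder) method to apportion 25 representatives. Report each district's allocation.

Oakdale=3, Rivermont=4, Pinehurst=6, Claybrook=5, Stonebridge=2, Millford=5

Total 3572; standard divisor 3572/25 ≈ 142.88.
Standard quotas: Oakdale 3.338, Rivermont 3.394, Pinehurst 6.362, Claybrook 4.570, Stonebridge 2.352, Millford 4.983.
Lower quotas: Oakdale 3, Rivermont 3, Pinehurst 6, Claybrook 4, Stonebridge 2, Millford 4 (sum 22, leaving 3 seats).
Remainders in descending order: Millford 0.983, Claybrook 0.570, Rivermont 0.394, Pinehurst 0.362, Stonebridge 0.352, Oakdale 0.338.
Largest remainders: Millford, Claybrook, Rivermont receive the extra seats.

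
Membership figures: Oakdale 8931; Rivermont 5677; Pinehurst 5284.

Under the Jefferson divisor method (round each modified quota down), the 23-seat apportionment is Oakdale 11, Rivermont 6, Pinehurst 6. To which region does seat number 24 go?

Rivermont

Priority for the next seat is population ÷ (current seats + 1).
Priorities: Oakdale 744.250, Rivermont 811.000, Pinehurst 754.857.
Highest priority: Rivermont.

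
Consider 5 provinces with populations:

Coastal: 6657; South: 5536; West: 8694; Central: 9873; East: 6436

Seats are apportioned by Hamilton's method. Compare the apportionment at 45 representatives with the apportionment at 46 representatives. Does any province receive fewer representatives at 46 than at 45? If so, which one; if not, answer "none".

none

At 45 seats: Coastal 8, South 7, West 10, Central 12, East 8.
At 46 seats: Coastal 8, South 7, West 11, Central 12, East 8.
No province's allocation decreased.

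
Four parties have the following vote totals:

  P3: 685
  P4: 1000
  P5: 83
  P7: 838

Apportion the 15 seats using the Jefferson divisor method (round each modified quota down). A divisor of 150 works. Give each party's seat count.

P3=4, P4=6, P5=0, P7=5

With modified divisor 150: modified quotas P3 4.567, P4 6.667, P5 0.553, P7 5.587.
Rounding down: P3 4, P4 6, P5 0, P7 5 (total 15).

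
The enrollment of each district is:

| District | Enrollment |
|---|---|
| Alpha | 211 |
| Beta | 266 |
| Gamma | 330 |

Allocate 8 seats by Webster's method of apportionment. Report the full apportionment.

Alpha 2; Beta 3; Gamma 3

Standard divisor 807/8 ≈ 100.875; standard quotas: Alpha 2.092, Beta 2.637, Gamma 3.271.
Rounding to the nearest integer gives Alpha 2, Beta 3, Gamma 3 — total 8, matching the house size, so no adjustment is needed.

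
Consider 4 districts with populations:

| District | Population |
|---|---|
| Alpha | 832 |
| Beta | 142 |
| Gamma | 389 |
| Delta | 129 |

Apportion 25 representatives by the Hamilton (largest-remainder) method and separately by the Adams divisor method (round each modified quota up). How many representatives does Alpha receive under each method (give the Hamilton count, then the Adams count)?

Hamilton: Alpha 14, Beta 2, Gamma 7, Delta 2.
Adams: Alpha 13, Beta 3, Gamma 7, Delta 2.
Alpha gets 14 under Hamilton and 13 under Adams.

14 and 13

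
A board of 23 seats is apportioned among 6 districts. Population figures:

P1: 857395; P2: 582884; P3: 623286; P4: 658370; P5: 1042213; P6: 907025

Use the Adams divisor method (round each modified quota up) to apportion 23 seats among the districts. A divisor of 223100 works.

With modified divisor 223100: modified quotas P1 3.843, P2 2.613, P3 2.794, P4 2.951, P5 4.672, P6 4.066.
Rounding up: P1 4, P2 3, P3 3, P4 3, P5 5, P6 5 (total 23).

P1=4, P2=3, P3=3, P4=3, P5=5, P6=5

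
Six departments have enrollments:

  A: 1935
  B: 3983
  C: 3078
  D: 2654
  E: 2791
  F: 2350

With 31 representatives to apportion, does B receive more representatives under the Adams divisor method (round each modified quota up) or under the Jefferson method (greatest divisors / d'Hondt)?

Adams: A 4, B 7, C 6, D 5, E 5, F 4.
Jefferson: A 3, B 8, C 6, D 5, E 5, F 4.
B gets 7 under Adams and 8 under Jefferson.

Jefferson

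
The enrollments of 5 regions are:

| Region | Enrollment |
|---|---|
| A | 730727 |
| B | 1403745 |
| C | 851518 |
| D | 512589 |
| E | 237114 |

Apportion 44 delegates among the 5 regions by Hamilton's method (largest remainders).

The standard divisor is 3735693/44 ≈ 84902.114.
Standard quotas: A 8.6067, B 16.5337, C 10.0294, D 6.0374, E 2.7928.
Lower quotas: A 8, B 16, C 10, D 6, E 2 (sum 42, leaving 2 seats).
Remainders in descending order: E 0.7928, A 0.6067, B 0.5337, D 0.0374, C 0.0294.
The surplus seats go to E, A.

A 9, B 16, C 10, D 6, E 3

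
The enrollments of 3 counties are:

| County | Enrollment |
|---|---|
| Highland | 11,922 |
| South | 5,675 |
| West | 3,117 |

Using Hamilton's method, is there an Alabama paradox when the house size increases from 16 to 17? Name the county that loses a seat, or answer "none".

West

At 16 seats: Highland 9, South 4, West 3.
At 17 seats: Highland 10, South 5, West 2.
West drops from 3 to 2.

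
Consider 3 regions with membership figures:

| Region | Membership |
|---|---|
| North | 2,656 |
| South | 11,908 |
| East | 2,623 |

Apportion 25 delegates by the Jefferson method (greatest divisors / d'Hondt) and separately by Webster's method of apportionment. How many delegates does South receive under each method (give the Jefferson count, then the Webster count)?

18 and 17

Jefferson: North 4, South 18, East 3.
Webster: North 4, South 17, East 4.
South gets 18 under Jefferson and 17 under Webster.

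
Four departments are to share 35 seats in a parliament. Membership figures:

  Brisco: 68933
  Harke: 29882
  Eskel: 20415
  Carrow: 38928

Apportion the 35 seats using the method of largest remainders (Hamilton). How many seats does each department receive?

Brisco=15; Harke=7; Eskel=4; Carrow=9

Standard divisor: 158158 ÷ 35 ≈ 4518.8.
Standard quotas: Brisco 15.2547, Harke 6.6128, Eskel 4.5178, Carrow 8.6147.
Lower quotas: Brisco 15, Harke 6, Eskel 4, Carrow 8 (sum 33, leaving 2 seats).
Remainders in descending order: Carrow 0.6147, Harke 0.6128, Eskel 0.5178, Brisco 0.2547.
The surplus seats go to Carrow, Harke.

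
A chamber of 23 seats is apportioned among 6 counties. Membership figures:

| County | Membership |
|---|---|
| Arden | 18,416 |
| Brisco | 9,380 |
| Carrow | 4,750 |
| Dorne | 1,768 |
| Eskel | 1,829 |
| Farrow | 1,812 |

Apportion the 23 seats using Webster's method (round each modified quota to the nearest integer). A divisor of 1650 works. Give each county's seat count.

With modified divisor 1650: modified quotas Arden 11.161, Brisco 5.685, Carrow 2.879, Dorne 1.072, Eskel 1.108, Farrow 1.098.
Rounding to the nearest integer: Arden 11, Brisco 6, Carrow 3, Dorne 1, Eskel 1, Farrow 1 (total 23).

Arden 11, Brisco 6, Carrow 3, Dorne 1, Eskel 1, Farrow 1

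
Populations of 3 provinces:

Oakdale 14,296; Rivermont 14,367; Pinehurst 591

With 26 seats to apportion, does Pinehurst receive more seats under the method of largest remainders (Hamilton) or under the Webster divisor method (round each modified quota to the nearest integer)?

Hamilton: Oakdale 13, Rivermont 13, Pinehurst 0.
Webster: Oakdale 12, Rivermont 13, Pinehurst 1.
Pinehurst gets 0 under Hamilton and 1 under Webster.

Webster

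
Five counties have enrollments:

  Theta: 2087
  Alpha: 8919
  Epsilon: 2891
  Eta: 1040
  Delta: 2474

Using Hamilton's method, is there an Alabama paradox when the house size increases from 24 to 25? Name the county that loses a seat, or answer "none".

Eta

At 24 seats: Theta 3, Alpha 12, Epsilon 4, Eta 2, Delta 3.
At 25 seats: Theta 3, Alpha 13, Epsilon 4, Eta 1, Delta 4.
Eta drops from 2 to 1.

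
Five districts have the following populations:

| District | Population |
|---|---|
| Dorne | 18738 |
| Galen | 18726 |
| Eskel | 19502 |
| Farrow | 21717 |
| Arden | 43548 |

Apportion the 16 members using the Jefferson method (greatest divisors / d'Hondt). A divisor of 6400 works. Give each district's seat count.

Dorne 2, Galen 2, Eskel 3, Farrow 3, Arden 6

With modified divisor 6400: modified quotas Dorne 2.928, Galen 2.926, Eskel 3.047, Farrow 3.393, Arden 6.804.
Rounding down: Dorne 2, Galen 2, Eskel 3, Farrow 3, Arden 6 (total 16).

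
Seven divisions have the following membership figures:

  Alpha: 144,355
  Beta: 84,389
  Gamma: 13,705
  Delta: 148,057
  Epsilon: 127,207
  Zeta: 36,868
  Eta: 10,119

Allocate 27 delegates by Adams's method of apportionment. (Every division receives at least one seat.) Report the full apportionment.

Standard divisor 564700/27 ≈ 20914.815; standard quotas: Alpha 6.902, Beta 4.035, Gamma 0.655, Delta 7.079, Epsilon 6.082, Zeta 1.763, Eta 0.484.
Rounding up gives 7, 5, 1, 8, 7, 2, 1 = 31 seats, so the divisor must be adjusted.
With modified divisor 24400: modified quotas Alpha 5.916, Beta 3.459, Gamma 0.562, Delta 6.068, Epsilon 5.213, Zeta 1.511, Eta 0.415.
Rounding up: Alpha 6, Beta 4, Gamma 1, Delta 7, Epsilon 6, Zeta 2, Eta 1 (total 27).

Alpha=6, Beta=4, Gamma=1, Delta=7, Epsilon=6, Zeta=2, Eta=1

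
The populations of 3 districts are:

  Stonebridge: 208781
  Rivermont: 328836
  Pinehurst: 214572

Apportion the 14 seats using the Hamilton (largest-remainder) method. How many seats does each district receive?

The standard divisor is 752189/14 ≈ 53727.786.
Standard quotas: Stonebridge 3.8859, Rivermont 6.1204, Pinehurst 3.9937.
Lower quotas: Stonebridge 3, Rivermont 6, Pinehurst 3 (sum 12, leaving 2 seats).
Remainders in descending order: Pinehurst 0.9937, Stonebridge 0.8859, Rivermont 0.1204.
The surplus seats go to Pinehurst, Stonebridge.

Stonebridge 4; Rivermont 6; Pinehurst 4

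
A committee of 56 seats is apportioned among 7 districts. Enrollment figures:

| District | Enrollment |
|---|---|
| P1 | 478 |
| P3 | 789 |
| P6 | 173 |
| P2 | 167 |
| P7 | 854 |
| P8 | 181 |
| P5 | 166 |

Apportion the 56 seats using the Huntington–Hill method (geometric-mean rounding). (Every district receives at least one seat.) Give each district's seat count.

P1 10; P3 16; P6 3; P2 3; P7 17; P8 4; P5 3

With divisor 50: modified quotas P1 9.560, P3 15.780, P6 3.460, P2 3.340, P7 17.080, P8 3.620, P5 3.320.
Geometric-mean thresholds: P1 √(9·10)=9.487, P3 √(15·16)=15.492, P6 √(3·4)=3.464, P2 √(3·4)=3.464, P7 √(17·18)=17.493, P8 √(3·4)=3.464, P5 √(3·4)=3.464.
Each quota rounded against its threshold gives P1 10, P3 16, P6 3, P2 3, P7 17, P8 4, P5 3 (total 56).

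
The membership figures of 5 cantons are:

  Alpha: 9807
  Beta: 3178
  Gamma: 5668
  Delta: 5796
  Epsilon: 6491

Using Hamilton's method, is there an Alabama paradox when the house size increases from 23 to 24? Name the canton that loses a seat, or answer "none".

Beta

At 23 seats: Alpha 7, Beta 3, Gamma 4, Delta 4, Epsilon 5.
At 24 seats: Alpha 8, Beta 2, Gamma 4, Delta 5, Epsilon 5.
Beta drops from 3 to 2.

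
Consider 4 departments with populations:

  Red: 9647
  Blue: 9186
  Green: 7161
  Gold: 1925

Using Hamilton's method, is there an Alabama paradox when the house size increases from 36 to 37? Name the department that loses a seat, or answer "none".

none

At 36 seats: Red 12, Blue 12, Green 9, Gold 3.
At 37 seats: Red 13, Blue 12, Green 9, Gold 3.
No department's allocation decreased.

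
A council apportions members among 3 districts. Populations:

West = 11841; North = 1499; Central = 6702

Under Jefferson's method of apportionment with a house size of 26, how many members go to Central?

Standard divisor 20042/26 ≈ 770.846; standard quotas: West 15.361, North 1.945, Central 8.694.
Rounding down gives 15, 1, 8 = 24 seats, so the divisor must be adjusted.
With modified divisor 742: modified quotas West 15.958, North 2.020, Central 9.032.
Rounding down: West 15, North 2, Central 9 (total 26).
Central receives 9.

9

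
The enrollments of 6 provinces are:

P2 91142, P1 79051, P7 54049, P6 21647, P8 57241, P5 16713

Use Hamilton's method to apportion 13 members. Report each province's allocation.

Standard divisor: 319843 ÷ 13 ≈ 24603.308.
Standard quotas: P2 3.7045, P1 3.2130, P7 2.1968, P6 0.8798, P8 2.3266, P5 0.6793.
Lower quotas: P2 3, P1 3, P7 2, P6 0, P8 2, P5 0 (sum 10, leaving 3 seats).
Remainders in descending order: P6 0.8798, P2 0.7045, P5 0.6793, P8 0.3266, P1 0.2130, P7 0.1968.
Largest remainders: P6, P2, P5 receive the extra seats.

P2: 4; P1: 3; P7: 2; P6: 1; P8: 2; P5: 1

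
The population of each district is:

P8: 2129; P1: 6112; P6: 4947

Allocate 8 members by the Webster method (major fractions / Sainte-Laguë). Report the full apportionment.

P8 1, P1 4, P6 3

Standard divisor 13188/8 ≈ 1648.5; standard quotas: P8 1.291, P1 3.708, P6 3.001.
Rounding to the nearest integer gives P8 1, P1 4, P6 3 — total 8, matching the house size, so no adjustment is needed.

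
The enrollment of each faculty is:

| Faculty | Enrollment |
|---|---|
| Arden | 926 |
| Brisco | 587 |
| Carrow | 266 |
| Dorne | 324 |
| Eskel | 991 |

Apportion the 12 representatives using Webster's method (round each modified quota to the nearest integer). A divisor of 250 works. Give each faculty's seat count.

With modified divisor 250: modified quotas Arden 3.704, Brisco 2.348, Carrow 1.064, Dorne 1.296, Eskel 3.964.
Rounding to the nearest integer: Arden 4, Brisco 2, Carrow 1, Dorne 1, Eskel 4 (total 12).

Arden=4, Brisco=2, Carrow=1, Dorne=1, Eskel=4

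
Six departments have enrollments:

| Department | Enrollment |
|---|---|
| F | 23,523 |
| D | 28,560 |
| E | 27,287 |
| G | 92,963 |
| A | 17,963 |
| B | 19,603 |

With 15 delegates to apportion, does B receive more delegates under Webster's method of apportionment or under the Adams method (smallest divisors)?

Webster: F 2, D 2, E 2, G 7, A 1, B 1.
Adams: F 2, D 2, E 2, G 6, A 1, B 2.
B gets 1 under Webster and 2 under Adams.

Adams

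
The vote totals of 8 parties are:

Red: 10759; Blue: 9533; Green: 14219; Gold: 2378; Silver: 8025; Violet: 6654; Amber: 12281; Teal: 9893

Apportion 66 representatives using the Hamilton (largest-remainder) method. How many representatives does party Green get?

Total 73742; standard divisor 73742/66 ≈ 1117.303.
Standard quotas: Red 9.6294, Blue 8.5322, Green 12.7262, Gold 2.1283, Silver 7.1825, Violet 5.9554, Amber 10.9916, Teal 8.8544.
Lower quotas: Red 9, Blue 8, Green 12, Gold 2, Silver 7, Violet 5, Amber 10, Teal 8 (sum 61, leaving 5 seats).
Remainders in descending order: Amber 0.9916, Violet 0.9554, Teal 0.8544, Green 0.7262, Red 0.6294, Blue 0.5322, Silver 0.1825, Gold 0.1283.
Largest remainders: Amber, Violet, Teal, Green, Red receive the extra seats.
Green receives 13.

13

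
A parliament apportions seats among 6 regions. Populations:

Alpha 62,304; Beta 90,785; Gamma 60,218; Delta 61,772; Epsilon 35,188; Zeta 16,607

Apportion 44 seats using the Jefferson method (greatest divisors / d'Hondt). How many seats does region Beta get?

13

Standard divisor 326874/44 ≈ 7428.955; standard quotas: Alpha 8.387, Beta 12.220, Gamma 8.106, Delta 8.315, Epsilon 4.737, Zeta 2.235.
Rounding down gives 8, 12, 8, 8, 4, 2 = 42 seats, so the divisor must be adjusted.
With modified divisor 6950: modified quotas Alpha 8.965, Beta 13.063, Gamma 8.664, Delta 8.888, Epsilon 5.063, Zeta 2.389.
Rounding down: Alpha 8, Beta 13, Gamma 8, Delta 8, Epsilon 5, Zeta 2 (total 44).
Beta receives 13.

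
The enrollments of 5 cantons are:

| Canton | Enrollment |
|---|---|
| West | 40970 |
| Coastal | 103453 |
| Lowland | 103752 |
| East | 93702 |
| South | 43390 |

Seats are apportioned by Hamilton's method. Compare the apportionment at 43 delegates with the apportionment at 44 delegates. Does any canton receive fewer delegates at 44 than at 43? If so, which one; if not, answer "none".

West

At 43 seats: West 5, Coastal 11, Lowland 12, East 10, South 5.
At 44 seats: West 4, Coastal 12, Lowland 12, East 11, South 5.
West drops from 5 to 4.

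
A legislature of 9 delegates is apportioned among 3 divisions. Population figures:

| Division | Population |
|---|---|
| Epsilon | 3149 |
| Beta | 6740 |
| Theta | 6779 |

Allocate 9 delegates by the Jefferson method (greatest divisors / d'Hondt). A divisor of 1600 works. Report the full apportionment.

With modified divisor 1600: modified quotas Epsilon 1.968, Beta 4.213, Theta 4.237.
Rounding down: Epsilon 1, Beta 4, Theta 4 (total 9).

Epsilon=1; Beta=4; Theta=4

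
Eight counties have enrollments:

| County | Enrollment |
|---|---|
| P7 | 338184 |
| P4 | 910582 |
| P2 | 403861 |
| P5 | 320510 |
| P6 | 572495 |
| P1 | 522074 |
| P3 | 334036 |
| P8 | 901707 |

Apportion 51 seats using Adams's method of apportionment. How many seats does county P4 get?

11

Standard divisor 4303449/51 ≈ 84381.353; standard quotas: P7 4.008, P4 10.791, P2 4.786, P5 3.798, P6 6.785, P1 6.187, P3 3.959, P8 10.686.
Rounding up gives 5, 11, 5, 4, 7, 7, 4, 11 = 54 seats, so the divisor must be adjusted.
With modified divisor 90600: modified quotas P7 3.733, P4 10.051, P2 4.458, P5 3.538, P6 6.319, P1 5.762, P3 3.687, P8 9.953.
Rounding up: P7 4, P4 11, P2 5, P5 4, P6 7, P1 6, P3 4, P8 10 (total 51).
P4 receives 11.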